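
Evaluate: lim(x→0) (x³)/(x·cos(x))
This is a 0/0 indeterminate form.

Apply L'Hôpital's rule: differentiate numerator and denominator separately.
  f(x) = x^3   ⇒   f'(x) = 3·x^2
  g(x) = x·cos(x)   ⇒   g'(x) = -x·sin(x) + cos(x)
  lim(x→0) f'(x)/g'(x) = lim(x→0) (3·x^2)/(-x·sin(x) + cos(x))
  = 0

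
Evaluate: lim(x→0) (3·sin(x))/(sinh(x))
This is a 0/0 indeterminate form.

Apply L'Hôpital's rule: differentiate numerator and denominator separately.
  f(x) = 3·sin(x)   ⇒   f'(x) = 3·cos(x)
  g(x) = sinh(x)   ⇒   g'(x) = cosh(x)
  lim(x→0) f'(x)/g'(x) = lim(x→0) (3·cos(x))/(cosh(x))
  = 3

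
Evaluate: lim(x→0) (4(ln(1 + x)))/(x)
This is a 0/0 indeterminate form.

Apply L'Hôpital's rule: differentiate numerator and denominator separately.
  f(x) = 4·ln(x + 1)   ⇒   f'(x) = 4/(x + 1)
  g(x) = x   ⇒   g'(x) = 1
  lim(x→0) f'(x)/g'(x) = lim(x→0) (4/(x + 1))/(1)
  = 4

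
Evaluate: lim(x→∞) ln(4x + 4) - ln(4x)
This is an ∞-∞ indeterminate form.

Combine fractions or rationalize to convert ∞-∞ to 0/0 form:
  lim(x→∞) ln(4x + 4) - ln(4x) = 0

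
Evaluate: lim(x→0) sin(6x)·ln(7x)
This is a 0·∞ indeterminate form.

Rewrite 0·∞ as a quotient (0/0 or ∞/∞ form), then apply L'Hôpital's rule:
  lim(x→0) sin(6x)·ln(7x) = 0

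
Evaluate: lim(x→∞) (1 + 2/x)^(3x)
This is an exponential indeterminate form.

For exponential indeterminate forms, take the natural log:
  Let L = lim(x→∞) (1 + 2/x)^(3x)
  Then ln(L) = lim(x→∞) [exponent × ln(base)]
  Evaluate using L'Hôpital or standard limits, then exponentiate.
  L = e^(6)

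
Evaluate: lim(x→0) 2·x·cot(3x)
This is a 0·∞ indeterminate form.

Rewrite 0·∞ as a quotient (0/0 or ∞/∞ form), then apply L'Hôpital's rule:
  lim(x→0) 2·x·cot(3x) = 2/3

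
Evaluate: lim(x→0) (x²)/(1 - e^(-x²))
This is a 0/0 indeterminate form.

Apply L'Hôpital's rule: differentiate numerator and denominator separately.
  f(x) = x^2   ⇒   f'(x) = 2·x
  g(x) = 1 - e^(-x^2)   ⇒   g'(x) = 2·x·e^(-x^2)
  lim(x→0) f'(x)/g'(x) = lim(x→0) (2·x)/(2·x·e^(-x^2))
  = 1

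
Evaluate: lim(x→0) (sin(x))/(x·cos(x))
This is a 0/0 indeterminate form.

Apply L'Hôpital's rule: differentiate numerator and denominator separately.
  f(x) = sin(x)   ⇒   f'(x) = cos(x)
  g(x) = x·cos(x)   ⇒   g'(x) = -x·sin(x) + cos(x)
  lim(x→0) f'(x)/g'(x) = lim(x→0) (cos(x))/(-x·sin(x) + cos(x))
  = 1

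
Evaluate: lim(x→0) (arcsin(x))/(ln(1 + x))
This is a 0/0 indeterminate form.

Apply L'Hôpital's rule: differentiate numerator and denominator separately.
  f(x) = asin(x)   ⇒   f'(x) = 1/sqrt(1 - x^2)
  g(x) = ln(x + 1)   ⇒   g'(x) = 1/(x + 1)
  lim(x→0) f'(x)/g'(x) = lim(x→0) (1/sqrt(1 - x^2))/(1/(x + 1))
  = 1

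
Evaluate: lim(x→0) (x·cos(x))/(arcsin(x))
This is a 0/0 indeterminate form.

Apply L'Hôpital's rule: differentiate numerator and denominator separately.
  f(x) = x·cos(x)   ⇒   f'(x) = -x·sin(x) + cos(x)
  g(x) = asin(x)   ⇒   g'(x) = 1/sqrt(1 - x^2)
  lim(x→0) f'(x)/g'(x) = lim(x→0) (-x·sin(x) + cos(x))/(1/sqrt(1 - x^2))
  = 1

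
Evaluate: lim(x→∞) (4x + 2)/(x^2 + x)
This is an ∞/∞ indeterminate form.

Apply L'Hôpital's rule: differentiate numerator and denominator separately.
  f(x) = 4·x + 2   ⇒   f'(x) = 4
  g(x) = x^2 + x   ⇒   g'(x) = 2·x + 1
  lim(x→∞) f'(x)/g'(x) = lim(x→∞) (4)/(2·x + 1)
  = 0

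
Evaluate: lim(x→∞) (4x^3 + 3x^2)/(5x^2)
This is an ∞/∞ indeterminate form.

Apply L'Hôpital's rule: differentiate numerator and denominator separately.
  f(x) = 4·x^3 + 3·x^2   ⇒   f'(x) = 12·x^2 + 6·x
  g(x) = 5·x^2   ⇒   g'(x) = 10·x
  lim(x→∞) f'(x)/g'(x) = lim(x→∞) (12·x^2 + 6·x)/(10·x)
  = ∞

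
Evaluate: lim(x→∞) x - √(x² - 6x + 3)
This is an ∞-∞ indeterminate form.

Combine fractions or rationalize to convert ∞-∞ to 0/0 form:
  lim(x→∞) x - √(x² - 6x + 3) = 3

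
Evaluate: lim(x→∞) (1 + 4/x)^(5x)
This is an exponential indeterminate form.

For exponential indeterminate forms, take the natural log:
  Let L = lim(x→∞) (1 + 4/x)^(5x)
  Then ln(L) = lim(x→∞) [exponent × ln(base)]
  Evaluate using L'Hôpital or standard limits, then exponentiate.
  L = e^(20)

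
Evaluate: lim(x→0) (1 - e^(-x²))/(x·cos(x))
This is a 0/0 indeterminate form.

Apply L'Hôpital's rule: differentiate numerator and denominator separately.
  f(x) = 1 - e^(-x^2)   ⇒   f'(x) = 2·x·e^(-x^2)
  g(x) = x·cos(x)   ⇒   g'(x) = -x·sin(x) + cos(x)
  lim(x→0) f'(x)/g'(x) = lim(x→0) (2·x·e^(-x^2))/(-x·sin(x) + cos(x))
  = 0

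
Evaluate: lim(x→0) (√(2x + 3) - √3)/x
This is a standard limit.

Factor or rationalize the expression:
  lim(x→0) (√(2x + 3) - √3)/x = sqrt(3)/3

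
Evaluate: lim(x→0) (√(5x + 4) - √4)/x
This is a standard limit.

Factor or rationalize the expression:
  lim(x→0) (√(5x + 4) - √4)/x = 5/4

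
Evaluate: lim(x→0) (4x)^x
This is an exponential indeterminate form.

For exponential indeterminate forms, take the natural log:
  Let L = lim(x→0) (4x)^x
  Then ln(L) = lim(x→0) [exponent × ln(base)]
  Evaluate using L'Hôpital or standard limits, then exponentiate.
  L = 1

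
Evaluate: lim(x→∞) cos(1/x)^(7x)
This is an exponential indeterminate form.

For exponential indeterminate forms, take the natural log:
  Let L = lim(x→∞) cos(1/x)^(7x)
  Then ln(L) = lim(x→∞) [exponent × ln(base)]
  Evaluate using L'Hôpital or standard limits, then exponentiate.
  L = 1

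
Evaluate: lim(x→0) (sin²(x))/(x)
This is a 0/0 indeterminate form.

Apply L'Hôpital's rule: differentiate numerator and denominator separately.
  f(x) = sin(x)^2   ⇒   f'(x) = 2·sin(x)·cos(x)
  g(x) = x   ⇒   g'(x) = 1
  lim(x→0) f'(x)/g'(x) = lim(x→0) (2·sin(x)·cos(x))/(1)
  = 0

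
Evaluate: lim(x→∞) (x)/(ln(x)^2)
This is an ∞/∞ indeterminate form.

Apply L'Hôpital's rule: differentiate numerator and denominator separately.
  f(x) = x   ⇒   f'(x) = 1
  g(x) = ln(x)^2   ⇒   g'(x) = 2·ln(x)/x
  lim(x→∞) f'(x)/g'(x) = lim(x→∞) (1)/(2·ln(x)/x)
  = ∞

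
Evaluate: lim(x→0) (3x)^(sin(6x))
This is an exponential indeterminate form.

For exponential indeterminate forms, take the natural log:
  Let L = lim(x→0) (3x)^(sin(6x))
  Then ln(L) = lim(x→0) [exponent × ln(base)]
  Evaluate using L'Hôpital or standard limits, then exponentiate.
  L = 1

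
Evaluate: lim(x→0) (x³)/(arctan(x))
This is a 0/0 indeterminate form.

Apply L'Hôpital's rule: differentiate numerator and denominator separately.
  f(x) = x^3   ⇒   f'(x) = 3·x^2
  g(x) = atan(x)   ⇒   g'(x) = 1/(x^2 + 1)
  lim(x→0) f'(x)/g'(x) = lim(x→0) (3·x^2)/(1/(x^2 + 1))
  = 0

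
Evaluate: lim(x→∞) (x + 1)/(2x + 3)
This is an ∞/∞ indeterminate form.

Apply L'Hôpital's rule: differentiate numerator and denominator separately.
  f(x) = x + 1   ⇒   f'(x) = 1
  g(x) = 2·x + 3   ⇒   g'(x) = 2
  lim(x→∞) f'(x)/g'(x) = lim(x→∞) (1)/(2)
  = 1/2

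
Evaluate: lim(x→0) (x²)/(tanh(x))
This is a 0/0 indeterminate form.

Apply L'Hôpital's rule: differentiate numerator and denominator separately.
  f(x) = x^2   ⇒   f'(x) = 2·x
  g(x) = tanh(x)   ⇒   g'(x) = 1 - tanh(x)^2
  lim(x→0) f'(x)/g'(x) = lim(x→0) (2·x)/(1 - tanh(x)^2)
  = 0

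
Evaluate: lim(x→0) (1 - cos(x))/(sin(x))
This is a 0/0 indeterminate form.

Apply L'Hôpital's rule: differentiate numerator and denominator separately.
  f(x) = 1 - cos(x)   ⇒   f'(x) = sin(x)
  g(x) = sin(x)   ⇒   g'(x) = cos(x)
  lim(x→0) f'(x)/g'(x) = lim(x→0) (sin(x))/(cos(x))
  = 0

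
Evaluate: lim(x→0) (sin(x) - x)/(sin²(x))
This is a 0/0 indeterminate form.

Apply L'Hôpital's rule: differentiate numerator and denominator separately.
  f(x) = -x + sin(x)   ⇒   f'(x) = cos(x) - 1
  g(x) = sin(x)^2   ⇒   g'(x) = 2·sin(x)·cos(x)
  lim(x→0) f'(x)/g'(x) = lim(x→0) (cos(x) - 1)/(2·sin(x)·cos(x))
  = 0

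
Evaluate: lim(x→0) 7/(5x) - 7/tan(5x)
This is an ∞-∞ indeterminate form.

Combine fractions or rationalize to convert ∞-∞ to 0/0 form:
  lim(x→0) 7/(5x) - 7/tan(5x) = 0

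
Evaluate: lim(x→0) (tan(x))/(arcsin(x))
This is a 0/0 indeterminate form.

Apply L'Hôpital's rule: differentiate numerator and denominator separately.
  f(x) = tan(x)   ⇒   f'(x) = tan(x)^2 + 1
  g(x) = asin(x)   ⇒   g'(x) = 1/sqrt(1 - x^2)
  lim(x→0) f'(x)/g'(x) = lim(x→0) (tan(x)^2 + 1)/(1/sqrt(1 - x^2))
  = 1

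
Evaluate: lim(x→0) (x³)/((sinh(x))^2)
This is a 0/0 indeterminate form.

Apply L'Hôpital's rule: differentiate numerator and denominator separately.
  f(x) = x^3   ⇒   f'(x) = 3·x^2
  g(x) = sinh(x)^2   ⇒   g'(x) = 2·sinh(x)·cosh(x)
  lim(x→0) f'(x)/g'(x) = lim(x→0) (3·x^2)/(2·sinh(x)·cosh(x))
  = 0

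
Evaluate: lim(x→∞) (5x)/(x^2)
This is an ∞/∞ indeterminate form.

Apply L'Hôpital's rule: differentiate numerator and denominator separately.
  f(x) = 5·x   ⇒   f'(x) = 5
  g(x) = x^2   ⇒   g'(x) = 2·x
  lim(x→∞) f'(x)/g'(x) = lim(x→∞) (5)/(2·x)
  = 0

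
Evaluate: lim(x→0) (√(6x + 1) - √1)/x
This is a standard limit.

Factor or rationalize the expression:
  lim(x→0) (√(6x + 1) - √1)/x = 3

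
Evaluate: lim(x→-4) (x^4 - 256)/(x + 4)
This is a standard limit.

Factor or rationalize the expression:
  lim(x→-4) (x^4 - 256)/(x + 4) = -256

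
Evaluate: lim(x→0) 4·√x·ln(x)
This is a 0·∞ indeterminate form.

Rewrite 0·∞ as a quotient (0/0 or ∞/∞ form), then apply L'Hôpital's rule:
  lim(x→0) 4·√x·ln(x) = 0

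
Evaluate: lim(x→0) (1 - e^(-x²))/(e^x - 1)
This is a 0/0 indeterminate form.

Apply L'Hôpital's rule: differentiate numerator and denominator separately.
  f(x) = 1 - e^(-x^2)   ⇒   f'(x) = 2·x·e^(-x^2)
  g(x) = e^(x) - 1   ⇒   g'(x) = e^(x)
  lim(x→0) f'(x)/g'(x) = lim(x→0) (2·x·e^(-x^2))/(e^(x))
  = 0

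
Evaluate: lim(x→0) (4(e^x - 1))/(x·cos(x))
This is a 0/0 indeterminate form.

Apply L'Hôpital's rule: differentiate numerator and denominator separately.
  f(x) = 4·e^(x) - 4   ⇒   f'(x) = 4·e^(x)
  g(x) = x·cos(x)   ⇒   g'(x) = -x·sin(x) + cos(x)
  lim(x→0) f'(x)/g'(x) = lim(x→0) (4·e^(x))/(-x·sin(x) + cos(x))
  = 4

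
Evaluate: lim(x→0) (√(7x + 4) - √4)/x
This is a standard limit.

Factor or rationalize the expression:
  lim(x→0) (√(7x + 4) - √4)/x = 7/4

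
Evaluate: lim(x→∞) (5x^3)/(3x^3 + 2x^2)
This is an ∞/∞ indeterminate form.

Apply L'Hôpital's rule: differentiate numerator and denominator separately.
  f(x) = 5·x^3   ⇒   f'(x) = 15·x^2
  g(x) = 3·x^3 + 2·x^2   ⇒   g'(x) = 9·x^2 + 4·x
  lim(x→∞) f'(x)/g'(x) = lim(x→∞) (15·x^2)/(9·x^2 + 4·x)
  = 5/3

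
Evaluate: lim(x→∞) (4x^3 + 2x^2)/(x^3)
This is an ∞/∞ indeterminate form.

Apply L'Hôpital's rule: differentiate numerator and denominator separately.
  f(x) = 4·x^3 + 2·x^2   ⇒   f'(x) = 12·x^2 + 4·x
  g(x) = x^3   ⇒   g'(x) = 3·x^2
  lim(x→∞) f'(x)/g'(x) = lim(x→∞) (12·x^2 + 4·x)/(3·x^2)
  = 4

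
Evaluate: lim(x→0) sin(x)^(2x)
This is an exponential indeterminate form.

For exponential indeterminate forms, take the natural log:
  Let L = lim(x→0) sin(x)^(2x)
  Then ln(L) = lim(x→0) [exponent × ln(base)]
  Evaluate using L'Hôpital or standard limits, then exponentiate.
  L = 1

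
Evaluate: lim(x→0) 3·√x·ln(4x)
This is a 0·∞ indeterminate form.

Rewrite 0·∞ as a quotient (0/0 or ∞/∞ form), then apply L'Hôpital's rule:
  lim(x→0) 3·√x·ln(4x) = 0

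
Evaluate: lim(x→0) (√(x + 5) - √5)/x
This is a standard limit.

Factor or rationalize the expression:
  lim(x→0) (√(x + 5) - √5)/x = sqrt(5)/10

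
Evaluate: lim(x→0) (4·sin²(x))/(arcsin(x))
This is a 0/0 indeterminate form.

Apply L'Hôpital's rule: differentiate numerator and denominator separately.
  f(x) = 4·sin(x)^2   ⇒   f'(x) = 8·sin(x)·cos(x)
  g(x) = asin(x)   ⇒   g'(x) = 1/sqrt(1 - x^2)
  lim(x→0) f'(x)/g'(x) = lim(x→0) (8·sin(x)·cos(x))/(1/sqrt(1 - x^2))
  = 0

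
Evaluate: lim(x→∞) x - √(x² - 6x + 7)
This is an ∞-∞ indeterminate form.

Combine fractions or rationalize to convert ∞-∞ to 0/0 form:
  lim(x→∞) x - √(x² - 6x + 7) = 3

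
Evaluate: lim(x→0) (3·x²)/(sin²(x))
This is a 0/0 indeterminate form.

Apply L'Hôpital's rule: differentiate numerator and denominator separately.
  f(x) = 3·x^2   ⇒   f'(x) = 6·x
  g(x) = sin(x)^2   ⇒   g'(x) = 2·sin(x)·cos(x)
  lim(x→0) f'(x)/g'(x) = lim(x→0) (6·x)/(2·sin(x)·cos(x))
  = 3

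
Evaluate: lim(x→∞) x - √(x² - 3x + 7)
This is an ∞-∞ indeterminate form.

Combine fractions or rationalize to convert ∞-∞ to 0/0 form:
  lim(x→∞) x - √(x² - 3x + 7) = 3/2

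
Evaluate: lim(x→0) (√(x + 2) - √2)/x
This is a standard limit.

Factor or rationalize the expression:
  lim(x→0) (√(x + 2) - √2)/x = sqrt(2)/4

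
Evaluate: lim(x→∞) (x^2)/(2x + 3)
This is an ∞/∞ indeterminate form.

Apply L'Hôpital's rule: differentiate numerator and denominator separately.
  f(x) = x^2   ⇒   f'(x) = 2·x
  g(x) = 2·x + 3   ⇒   g'(x) = 2
  lim(x→∞) f'(x)/g'(x) = lim(x→∞) (2·x)/(2)
  = ∞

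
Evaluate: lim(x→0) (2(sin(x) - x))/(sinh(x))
This is a 0/0 indeterminate form.

Apply L'Hôpital's rule: differentiate numerator and denominator separately.
  f(x) = -2·x + 2·sin(x)   ⇒   f'(x) = 2·cos(x) - 2
  g(x) = sinh(x)   ⇒   g'(x) = cosh(x)
  lim(x→0) f'(x)/g'(x) = lim(x→0) (2·cos(x) - 2)/(cosh(x))
  = 0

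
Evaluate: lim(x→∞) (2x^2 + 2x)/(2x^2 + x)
This is an ∞/∞ indeterminate form.

Apply L'Hôpital's rule: differentiate numerator and denominator separately.
  f(x) = 2·x^2 + 2·x   ⇒   f'(x) = 4·x + 2
  g(x) = 2·x^2 + x   ⇒   g'(x) = 4·x + 1
  lim(x→∞) f'(x)/g'(x) = lim(x→∞) (4·x + 2)/(4·x + 1)
  = 1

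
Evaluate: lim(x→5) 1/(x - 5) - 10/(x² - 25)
This is an ∞-∞ indeterminate form.

Combine fractions or rationalize to convert ∞-∞ to 0/0 form:
  lim(x→5) 1/(x - 5) - 10/(x² - 25) = 1/10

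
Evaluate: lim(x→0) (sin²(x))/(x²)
This is a 0/0 indeterminate form.

Apply L'Hôpital's rule: differentiate numerator and denominator separately.
  f(x) = sin(x)^2   ⇒   f'(x) = 2·sin(x)·cos(x)
  g(x) = x^2   ⇒   g'(x) = 2·x
  lim(x→0) f'(x)/g'(x) = lim(x→0) (2·sin(x)·cos(x))/(2·x)
  = 1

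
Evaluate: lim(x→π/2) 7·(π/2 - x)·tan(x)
This is a 0·∞ indeterminate form.

Rewrite 0·∞ as a quotient (0/0 or ∞/∞ form), then apply L'Hôpital's rule:
  lim(x→π/2) 7·(π/2 - x)·tan(x) = 7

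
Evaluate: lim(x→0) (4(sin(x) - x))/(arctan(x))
This is a 0/0 indeterminate form.

Apply L'Hôpital's rule: differentiate numerator and denominator separately.
  f(x) = -4·x + 4·sin(x)   ⇒   f'(x) = 4·cos(x) - 4
  g(x) = atan(x)   ⇒   g'(x) = 1/(x^2 + 1)
  lim(x→0) f'(x)/g'(x) = lim(x→0) (4·cos(x) - 4)/(1/(x^2 + 1))
  = 0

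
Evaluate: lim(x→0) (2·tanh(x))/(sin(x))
This is a 0/0 indeterminate form.

Apply L'Hôpital's rule: differentiate numerator and denominator separately.
  f(x) = 2·tanh(x)   ⇒   f'(x) = 2 - 2·tanh(x)^2
  g(x) = sin(x)   ⇒   g'(x) = cos(x)
  lim(x→0) f'(x)/g'(x) = lim(x→0) (2 - 2·tanh(x)^2)/(cos(x))
  = 2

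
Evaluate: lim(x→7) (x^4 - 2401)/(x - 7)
This is a standard limit.

Factor or rationalize the expression:
  lim(x→7) (x^4 - 2401)/(x - 7) = 1372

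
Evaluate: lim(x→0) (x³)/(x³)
This is a 0/0 indeterminate form.

Apply L'Hôpital's rule: differentiate numerator and denominator separately.
  f(x) = x^3   ⇒   f'(x) = 3·x^2
  g(x) = x^3   ⇒   g'(x) = 3·x^2
  lim(x→0) f'(x)/g'(x) = lim(x→0) (3·x^2)/(3·x^2)
  = 1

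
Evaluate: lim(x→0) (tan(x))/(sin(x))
This is a 0/0 indeterminate form.

Apply L'Hôpital's rule: differentiate numerator and denominator separately.
  f(x) = tan(x)   ⇒   f'(x) = tan(x)^2 + 1
  g(x) = sin(x)   ⇒   g'(x) = cos(x)
  lim(x→0) f'(x)/g'(x) = lim(x→0) (tan(x)^2 + 1)/(cos(x))
  = 1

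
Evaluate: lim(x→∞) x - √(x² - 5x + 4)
This is an ∞-∞ indeterminate form.

Combine fractions or rationalize to convert ∞-∞ to 0/0 form:
  lim(x→∞) x - √(x² - 5x + 4) = 5/2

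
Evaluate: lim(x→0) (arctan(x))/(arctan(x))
This is a 0/0 indeterminate form.

Apply L'Hôpital's rule: differentiate numerator and denominator separately.
  f(x) = atan(x)   ⇒   f'(x) = 1/(x^2 + 1)
  g(x) = atan(x)   ⇒   g'(x) = 1/(x^2 + 1)
  lim(x→0) f'(x)/g'(x) = lim(x→0) (1/(x^2 + 1))/(1/(x^2 + 1))
  = 1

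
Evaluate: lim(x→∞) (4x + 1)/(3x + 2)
This is an ∞/∞ indeterminate form.

Apply L'Hôpital's rule: differentiate numerator and denominator separately.
  f(x) = 4·x + 1   ⇒   f'(x) = 4
  g(x) = 3·x + 2   ⇒   g'(x) = 3
  lim(x→∞) f'(x)/g'(x) = lim(x→∞) (4)/(3)
  = 4/3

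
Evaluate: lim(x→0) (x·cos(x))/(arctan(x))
This is a 0/0 indeterminate form.

Apply L'Hôpital's rule: differentiate numerator and denominator separately.
  f(x) = x·cos(x)   ⇒   f'(x) = -x·sin(x) + cos(x)
  g(x) = atan(x)   ⇒   g'(x) = 1/(x^2 + 1)
  lim(x→0) f'(x)/g'(x) = lim(x→0) (-x·sin(x) + cos(x))/(1/(x^2 + 1))
  = 1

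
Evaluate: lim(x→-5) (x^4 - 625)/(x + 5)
This is a standard limit.

Factor or rationalize the expression:
  lim(x→-5) (x^4 - 625)/(x + 5) = -500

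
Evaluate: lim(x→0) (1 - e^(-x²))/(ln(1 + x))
This is a 0/0 indeterminate form.

Apply L'Hôpital's rule: differentiate numerator and denominator separately.
  f(x) = 1 - e^(-x^2)   ⇒   f'(x) = 2·x·e^(-x^2)
  g(x) = ln(x + 1)   ⇒   g'(x) = 1/(x + 1)
  lim(x→0) f'(x)/g'(x) = lim(x→0) (2·x·e^(-x^2))/(1/(x + 1))
  = 0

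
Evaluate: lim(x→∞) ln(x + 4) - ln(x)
This is an ∞-∞ indeterminate form.

Combine fractions or rationalize to convert ∞-∞ to 0/0 form:
  lim(x→∞) ln(x + 4) - ln(x) = 0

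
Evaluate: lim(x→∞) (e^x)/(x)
This is an ∞/∞ indeterminate form.

Apply L'Hôpital's rule: differentiate numerator and denominator separately.
  f(x) = e^(x)   ⇒   f'(x) = e^(x)
  g(x) = x   ⇒   g'(x) = 1
  lim(x→∞) f'(x)/g'(x) = lim(x→∞) (e^(x))/(1)
  = ∞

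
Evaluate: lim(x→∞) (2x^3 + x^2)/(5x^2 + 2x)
This is an ∞/∞ indeterminate form.

Apply L'Hôpital's rule: differentiate numerator and denominator separately.
  f(x) = 2·x^3 + x^2   ⇒   f'(x) = 6·x^2 + 2·x
  g(x) = 5·x^2 + 2·x   ⇒   g'(x) = 10·x + 2
  lim(x→∞) f'(x)/g'(x) = lim(x→∞) (6·x^2 + 2·x)/(10·x + 2)
  = ∞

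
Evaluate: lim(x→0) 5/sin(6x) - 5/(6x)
This is an ∞-∞ indeterminate form.

Combine fractions or rationalize to convert ∞-∞ to 0/0 form:
  lim(x→0) 5/sin(6x) - 5/(6x) = 0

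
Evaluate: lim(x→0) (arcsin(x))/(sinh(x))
This is a 0/0 indeterminate form.

Apply L'Hôpital's rule: differentiate numerator and denominator separately.
  f(x) = asin(x)   ⇒   f'(x) = 1/sqrt(1 - x^2)
  g(x) = sinh(x)   ⇒   g'(x) = cosh(x)
  lim(x→0) f'(x)/g'(x) = lim(x→0) (1/sqrt(1 - x^2))/(cosh(x))
  = 1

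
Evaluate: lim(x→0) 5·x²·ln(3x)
This is a 0·∞ indeterminate form.

Rewrite 0·∞ as a quotient (0/0 or ∞/∞ form), then apply L'Hôpital's rule:
  lim(x→0) 5·x²·ln(3x) = 0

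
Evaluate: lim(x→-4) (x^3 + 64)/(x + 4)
This is a standard limit.

Factor or rationalize the expression:
  lim(x→-4) (x^3 + 64)/(x + 4) = 48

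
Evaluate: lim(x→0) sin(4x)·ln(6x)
This is a 0·∞ indeterminate form.

Rewrite 0·∞ as a quotient (0/0 or ∞/∞ form), then apply L'Hôpital's rule:
  lim(x→0) sin(4x)·ln(6x) = 0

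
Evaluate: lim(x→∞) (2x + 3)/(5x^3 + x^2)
This is an ∞/∞ indeterminate form.

Apply L'Hôpital's rule: differentiate numerator and denominator separately.
  f(x) = 2·x + 3   ⇒   f'(x) = 2
  g(x) = 5·x^3 + x^2   ⇒   g'(x) = 15·x^2 + 2·x
  lim(x→∞) f'(x)/g'(x) = lim(x→∞) (2)/(15·x^2 + 2·x)
  = 0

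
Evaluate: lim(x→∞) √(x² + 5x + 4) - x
This is an ∞-∞ indeterminate form.

Combine fractions or rationalize to convert ∞-∞ to 0/0 form:
  lim(x→∞) √(x² + 5x + 4) - x = 5/2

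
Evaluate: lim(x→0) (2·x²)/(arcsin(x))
This is a 0/0 indeterminate form.

Apply L'Hôpital's rule: differentiate numerator and denominator separately.
  f(x) = 2·x^2   ⇒   f'(x) = 4·x
  g(x) = asin(x)   ⇒   g'(x) = 1/sqrt(1 - x^2)
  lim(x→0) f'(x)/g'(x) = lim(x→0) (4·x)/(1/sqrt(1 - x^2))
  = 0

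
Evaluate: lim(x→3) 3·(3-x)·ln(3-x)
This is a 0·∞ indeterminate form.

Rewrite 0·∞ as a quotient (0/0 or ∞/∞ form), then apply L'Hôpital's rule:
  lim(x→3) 3·(3-x)·ln(3-x) = 0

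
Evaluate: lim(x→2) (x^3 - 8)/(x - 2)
This is a standard limit.

Factor or rationalize the expression:
  lim(x→2) (x^3 - 8)/(x - 2) = 12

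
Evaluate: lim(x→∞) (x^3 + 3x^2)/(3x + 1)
This is an ∞/∞ indeterminate form.

Apply L'Hôpital's rule: differentiate numerator and denominator separately.
  f(x) = x^3 + 3·x^2   ⇒   f'(x) = 3·x^2 + 6·x
  g(x) = 3·x + 1   ⇒   g'(x) = 3
  lim(x→∞) f'(x)/g'(x) = lim(x→∞) (3·x^2 + 6·x)/(3)
  = ∞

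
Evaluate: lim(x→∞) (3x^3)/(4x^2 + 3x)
This is an ∞/∞ indeterminate form.

Apply L'Hôpital's rule: differentiate numerator and denominator separately.
  f(x) = 3·x^3   ⇒   f'(x) = 9·x^2
  g(x) = 4·x^2 + 3·x   ⇒   g'(x) = 8·x + 3
  lim(x→∞) f'(x)/g'(x) = lim(x→∞) (9·x^2)/(8·x + 3)
  = ∞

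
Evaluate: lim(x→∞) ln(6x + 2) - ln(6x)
This is an ∞-∞ indeterminate form.

Combine fractions or rationalize to convert ∞-∞ to 0/0 form:
  lim(x→∞) ln(6x + 2) - ln(6x) = 0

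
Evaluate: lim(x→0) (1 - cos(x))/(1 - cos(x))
This is a 0/0 indeterminate form.

Apply L'Hôpital's rule: differentiate numerator and denominator separately.
  f(x) = 1 - cos(x)   ⇒   f'(x) = sin(x)
  g(x) = 1 - cos(x)   ⇒   g'(x) = sin(x)
  lim(x→0) f'(x)/g'(x) = lim(x→0) (sin(x))/(sin(x))
  = 1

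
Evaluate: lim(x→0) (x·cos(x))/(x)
This is a 0/0 indeterminate form.

Apply L'Hôpital's rule: differentiate numerator and denominator separately.
  f(x) = x·cos(x)   ⇒   f'(x) = -x·sin(x) + cos(x)
  g(x) = x   ⇒   g'(x) = 1
  lim(x→0) f'(x)/g'(x) = lim(x→0) (-x·sin(x) + cos(x))/(1)
  = 1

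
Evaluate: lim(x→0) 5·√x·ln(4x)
This is a 0·∞ indeterminate form.

Rewrite 0·∞ as a quotient (0/0 or ∞/∞ form), then apply L'Hôpital's rule:
  lim(x→0) 5·√x·ln(4x) = 0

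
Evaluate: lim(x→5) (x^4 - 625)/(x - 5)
This is a standard limit.

Factor or rationalize the expression:
  lim(x→5) (x^4 - 625)/(x - 5) = 500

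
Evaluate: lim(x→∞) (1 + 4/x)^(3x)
This is an exponential indeterminate form.

For exponential indeterminate forms, take the natural log:
  Let L = lim(x→∞) (1 + 4/x)^(3x)
  Then ln(L) = lim(x→∞) [exponent × ln(base)]
  Evaluate using L'Hôpital or standard limits, then exponentiate.
  L = e^(12)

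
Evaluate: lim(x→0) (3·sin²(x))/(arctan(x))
This is a 0/0 indeterminate form.

Apply L'Hôpital's rule: differentiate numerator and denominator separately.
  f(x) = 3·sin(x)^2   ⇒   f'(x) = 6·sin(x)·cos(x)
  g(x) = atan(x)   ⇒   g'(x) = 1/(x^2 + 1)
  lim(x→0) f'(x)/g'(x) = lim(x→0) (6·sin(x)·cos(x))/(1/(x^2 + 1))
  = 0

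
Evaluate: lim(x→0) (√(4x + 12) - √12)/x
This is a standard limit.

Factor or rationalize the expression:
  lim(x→0) (√(4x + 12) - √12)/x = sqrt(3)/3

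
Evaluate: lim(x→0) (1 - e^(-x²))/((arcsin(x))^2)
This is a 0/0 indeterminate form.

Apply L'Hôpital's rule: differentiate numerator and denominator separately.
  f(x) = 1 - e^(-x^2)   ⇒   f'(x) = 2·x·e^(-x^2)
  g(x) = asin(x)^2   ⇒   g'(x) = 2·asin(x)/sqrt(1 - x^2)
  lim(x→0) f'(x)/g'(x) = lim(x→0) (2·x·e^(-x^2))/(2·asin(x)/sqrt(1 - x^2))
  = 1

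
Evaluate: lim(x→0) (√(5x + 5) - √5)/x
This is a standard limit.

Factor or rationalize the expression:
  lim(x→0) (√(5x + 5) - √5)/x = sqrt(5)/2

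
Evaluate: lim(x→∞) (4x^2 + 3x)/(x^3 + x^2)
This is an ∞/∞ indeterminate form.

Apply L'Hôpital's rule: differentiate numerator and denominator separately.
  f(x) = 4·x^2 + 3·x   ⇒   f'(x) = 8·x + 3
  g(x) = x^3 + x^2   ⇒   g'(x) = 3·x^2 + 2·x
  lim(x→∞) f'(x)/g'(x) = lim(x→∞) (8·x + 3)/(3·x^2 + 2·x)
  = 0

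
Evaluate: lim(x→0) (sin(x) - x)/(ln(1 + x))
This is a 0/0 indeterminate form.

Apply L'Hôpital's rule: differentiate numerator and denominator separately.
  f(x) = -x + sin(x)   ⇒   f'(x) = cos(x) - 1
  g(x) = ln(x + 1)   ⇒   g'(x) = 1/(x + 1)
  lim(x→0) f'(x)/g'(x) = lim(x→0) (cos(x) - 1)/(1/(x + 1))
  = 0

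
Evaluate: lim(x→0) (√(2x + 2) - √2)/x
This is a standard limit.

Factor or rationalize the expression:
  lim(x→0) (√(2x + 2) - √2)/x = sqrt(2)/2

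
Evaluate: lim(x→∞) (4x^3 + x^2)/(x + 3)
This is an ∞/∞ indeterminate form.

Apply L'Hôpital's rule: differentiate numerator and denominator separately.
  f(x) = 4·x^3 + x^2   ⇒   f'(x) = 12·x^2 + 2·x
  g(x) = x + 3   ⇒   g'(x) = 1
  lim(x→∞) f'(x)/g'(x) = lim(x→∞) (12·x^2 + 2·x)/(1)
  = ∞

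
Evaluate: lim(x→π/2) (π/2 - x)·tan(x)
This is a 0·∞ indeterminate form.

Rewrite 0·∞ as a quotient (0/0 or ∞/∞ form), then apply L'Hôpital's rule:
  lim(x→π/2) (π/2 - x)·tan(x) = 1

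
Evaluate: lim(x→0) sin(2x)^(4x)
This is an exponential indeterminate form.

For exponential indeterminate forms, take the natural log:
  Let L = lim(x→0) sin(2x)^(4x)
  Then ln(L) = lim(x→0) [exponent × ln(base)]
  Evaluate using L'Hôpital or standard limits, then exponentiate.
  L = 1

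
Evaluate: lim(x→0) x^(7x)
This is an exponential indeterminate form.

For exponential indeterminate forms, take the natural log:
  Let L = lim(x→0) x^(7x)
  Then ln(L) = lim(x→0) [exponent × ln(base)]
  Evaluate using L'Hôpital or standard limits, then exponentiate.
  L = 1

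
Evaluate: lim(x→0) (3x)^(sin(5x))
This is an exponential indeterminate form.

For exponential indeterminate forms, take the natural log:
  Let L = lim(x→0) (3x)^(sin(5x))
  Then ln(L) = lim(x→0) [exponent × ln(base)]
  Evaluate using L'Hôpital or standard limits, then exponentiate.
  L = 1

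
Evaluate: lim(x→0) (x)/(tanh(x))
This is a 0/0 indeterminate form.

Apply L'Hôpital's rule: differentiate numerator and denominator separately.
  f(x) = x   ⇒   f'(x) = 1
  g(x) = tanh(x)   ⇒   g'(x) = 1 - tanh(x)^2
  lim(x→0) f'(x)/g'(x) = lim(x→0) (1)/(1 - tanh(x)^2)
  = 1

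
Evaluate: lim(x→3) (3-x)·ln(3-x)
This is a 0·∞ indeterminate form.

Rewrite 0·∞ as a quotient (0/0 or ∞/∞ form), then apply L'Hôpital's rule:
  lim(x→3) (3-x)·ln(3-x) = 0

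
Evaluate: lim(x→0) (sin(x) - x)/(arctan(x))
This is a 0/0 indeterminate form.

Apply L'Hôpital's rule: differentiate numerator and denominator separately.
  f(x) = -x + sin(x)   ⇒   f'(x) = cos(x) - 1
  g(x) = atan(x)   ⇒   g'(x) = 1/(x^2 + 1)
  lim(x→0) f'(x)/g'(x) = lim(x→0) (cos(x) - 1)/(1/(x^2 + 1))
  = 0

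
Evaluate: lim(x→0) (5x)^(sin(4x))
This is an exponential indeterminate form.

For exponential indeterminate forms, take the natural log:
  Let L = lim(x→0) (5x)^(sin(4x))
  Then ln(L) = lim(x→0) [exponent × ln(base)]
  Evaluate using L'Hôpital or standard limits, then exponentiate.
  L = 1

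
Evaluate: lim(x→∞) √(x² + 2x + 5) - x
This is an ∞-∞ indeterminate form.

Combine fractions or rationalize to convert ∞-∞ to 0/0 form:
  lim(x→∞) √(x² + 2x + 5) - x = 1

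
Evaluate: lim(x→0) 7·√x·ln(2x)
This is a 0·∞ indeterminate form.

Rewrite 0·∞ as a quotient (0/0 or ∞/∞ form), then apply L'Hôpital's rule:
  lim(x→0) 7·√x·ln(2x) = 0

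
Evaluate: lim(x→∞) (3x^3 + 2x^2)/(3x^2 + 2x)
This is an ∞/∞ indeterminate form.

Apply L'Hôpital's rule: differentiate numerator and denominator separately.
  f(x) = 3·x^3 + 2·x^2   ⇒   f'(x) = 9·x^2 + 4·x
  g(x) = 3·x^2 + 2·x   ⇒   g'(x) = 6·x + 2
  lim(x→∞) f'(x)/g'(x) = lim(x→∞) (9·x^2 + 4·x)/(6·x + 2)
  = ∞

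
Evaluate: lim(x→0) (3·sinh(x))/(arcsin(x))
This is a 0/0 indeterminate form.

Apply L'Hôpital's rule: differentiate numerator and denominator separately.
  f(x) = 3·sinh(x)   ⇒   f'(x) = 3·cosh(x)
  g(x) = asin(x)   ⇒   g'(x) = 1/sqrt(1 - x^2)
  lim(x→0) f'(x)/g'(x) = lim(x→0) (3·cosh(x))/(1/sqrt(1 - x^2))
  = 3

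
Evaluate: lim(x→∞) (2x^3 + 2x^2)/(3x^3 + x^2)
This is an ∞/∞ indeterminate form.

Apply L'Hôpital's rule: differentiate numerator and denominator separately.
  f(x) = 2·x^3 + 2·x^2   ⇒   f'(x) = 6·x^2 + 4·x
  g(x) = 3·x^3 + x^2   ⇒   g'(x) = 9·x^2 + 2·x
  lim(x→∞) f'(x)/g'(x) = lim(x→∞) (6·x^2 + 4·x)/(9·x^2 + 2·x)
  = 2/3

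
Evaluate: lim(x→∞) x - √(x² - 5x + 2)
This is an ∞-∞ indeterminate form.

Combine fractions or rationalize to convert ∞-∞ to 0/0 form:
  lim(x→∞) x - √(x² - 5x + 2) = 5/2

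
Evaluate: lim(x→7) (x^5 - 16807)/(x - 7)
This is a standard limit.

Factor or rationalize the expression:
  lim(x→7) (x^5 - 16807)/(x - 7) = 12005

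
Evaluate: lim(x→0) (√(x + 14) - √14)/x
This is a standard limit.

Factor or rationalize the expression:
  lim(x→0) (√(x + 14) - √14)/x = sqrt(14)/28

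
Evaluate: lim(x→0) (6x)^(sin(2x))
This is an exponential indeterminate form.

For exponential indeterminate forms, take the natural log:
  Let L = lim(x→0) (6x)^(sin(2x))
  Then ln(L) = lim(x→0) [exponent × ln(base)]
  Evaluate using L'Hôpital or standard limits, then exponentiate.
  L = 1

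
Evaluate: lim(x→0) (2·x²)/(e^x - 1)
This is a 0/0 indeterminate form.

Apply L'Hôpital's rule: differentiate numerator and denominator separately.
  f(x) = 2·x^2   ⇒   f'(x) = 4·x
  g(x) = e^(x) - 1   ⇒   g'(x) = e^(x)
  lim(x→0) f'(x)/g'(x) = lim(x→0) (4·x)/(e^(x))
  = 0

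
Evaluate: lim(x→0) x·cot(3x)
This is a 0·∞ indeterminate form.

Rewrite 0·∞ as a quotient (0/0 or ∞/∞ form), then apply L'Hôpital's rule:
  lim(x→0) x·cot(3x) = 1/3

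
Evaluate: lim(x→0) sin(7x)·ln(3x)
This is a 0·∞ indeterminate form.

Rewrite 0·∞ as a quotient (0/0 or ∞/∞ form), then apply L'Hôpital's rule:
  lim(x→0) sin(7x)·ln(3x) = 0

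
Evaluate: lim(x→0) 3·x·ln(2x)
This is a 0·∞ indeterminate form.

Rewrite 0·∞ as a quotient (0/0 or ∞/∞ form), then apply L'Hôpital's rule:
  lim(x→0) 3·x·ln(2x) = 0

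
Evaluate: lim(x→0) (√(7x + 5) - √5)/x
This is a standard limit.

Factor or rationalize the expression:
  lim(x→0) (√(7x + 5) - √5)/x = 7·sqrt(5)/10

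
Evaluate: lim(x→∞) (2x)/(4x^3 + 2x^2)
This is an ∞/∞ indeterminate form.

Apply L'Hôpital's rule: differentiate numerator and denominator separately.
  f(x) = 2·x   ⇒   f'(x) = 2
  g(x) = 4·x^3 + 2·x^2   ⇒   g'(x) = 12·x^2 + 4·x
  lim(x→∞) f'(x)/g'(x) = lim(x→∞) (2)/(12·x^2 + 4·x)
  = 0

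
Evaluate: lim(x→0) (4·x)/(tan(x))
This is a 0/0 indeterminate form.

Apply L'Hôpital's rule: differentiate numerator and denominator separately.
  f(x) = 4·x   ⇒   f'(x) = 4
  g(x) = tan(x)   ⇒   g'(x) = tan(x)^2 + 1
  lim(x→0) f'(x)/g'(x) = lim(x→0) (4)/(tan(x)^2 + 1)
  = 4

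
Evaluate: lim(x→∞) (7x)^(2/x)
This is an exponential indeterminate form.

For exponential indeterminate forms, take the natural log:
  Let L = lim(x→∞) (7x)^(2/x)
  Then ln(L) = lim(x→∞) [exponent × ln(base)]
  Evaluate using L'Hôpital or standard limits, then exponentiate.
  L = 1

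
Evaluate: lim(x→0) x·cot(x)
This is a 0·∞ indeterminate form.

Rewrite 0·∞ as a quotient (0/0 or ∞/∞ form), then apply L'Hôpital's rule:
  lim(x→0) x·cot(x) = 1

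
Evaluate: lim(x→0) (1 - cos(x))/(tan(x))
This is a 0/0 indeterminate form.

Apply L'Hôpital's rule: differentiate numerator and denominator separately.
  f(x) = 1 - cos(x)   ⇒   f'(x) = sin(x)
  g(x) = tan(x)   ⇒   g'(x) = tan(x)^2 + 1
  lim(x→0) f'(x)/g'(x) = lim(x→0) (sin(x))/(tan(x)^2 + 1)
  = 0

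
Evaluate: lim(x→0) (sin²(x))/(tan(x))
This is a 0/0 indeterminate form.

Apply L'Hôpital's rule: differentiate numerator and denominator separately.
  f(x) = sin(x)^2   ⇒   f'(x) = 2·sin(x)·cos(x)
  g(x) = tan(x)   ⇒   g'(x) = tan(x)^2 + 1
  lim(x→0) f'(x)/g'(x) = lim(x→0) (2·sin(x)·cos(x))/(tan(x)^2 + 1)
  = 0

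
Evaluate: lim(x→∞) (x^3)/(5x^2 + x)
This is an ∞/∞ indeterminate form.

Apply L'Hôpital's rule: differentiate numerator and denominator separately.
  f(x) = x^3   ⇒   f'(x) = 3·x^2
  g(x) = 5·x^2 + x   ⇒   g'(x) = 10·x + 1
  lim(x→∞) f'(x)/g'(x) = lim(x→∞) (3·x^2)/(10·x + 1)
  = ∞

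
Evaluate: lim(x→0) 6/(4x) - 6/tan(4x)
This is an ∞-∞ indeterminate form.

Combine fractions or rationalize to convert ∞-∞ to 0/0 form:
  lim(x→0) 6/(4x) - 6/tan(4x) = 0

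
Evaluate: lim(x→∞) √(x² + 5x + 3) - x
This is an ∞-∞ indeterminate form.

Combine fractions or rationalize to convert ∞-∞ to 0/0 form:
  lim(x→∞) √(x² + 5x + 3) - x = 5/2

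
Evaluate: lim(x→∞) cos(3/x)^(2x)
This is an exponential indeterminate form.

For exponential indeterminate forms, take the natural log:
  Let L = lim(x→∞) cos(3/x)^(2x)
  Then ln(L) = lim(x→∞) [exponent × ln(base)]
  Evaluate using L'Hôpital or standard limits, then exponentiate.
  L = 1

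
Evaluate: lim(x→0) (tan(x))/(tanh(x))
This is a 0/0 indeterminate form.

Apply L'Hôpital's rule: differentiate numerator and denominator separately.
  f(x) = tan(x)   ⇒   f'(x) = tan(x)^2 + 1
  g(x) = tanh(x)   ⇒   g'(x) = 1 - tanh(x)^2
  lim(x→0) f'(x)/g'(x) = lim(x→0) (tan(x)^2 + 1)/(1 - tanh(x)^2)
  = 1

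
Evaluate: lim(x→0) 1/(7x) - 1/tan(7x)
This is an ∞-∞ indeterminate form.

Combine fractions or rationalize to convert ∞-∞ to 0/0 form:
  lim(x→0) 1/(7x) - 1/tan(7x) = 0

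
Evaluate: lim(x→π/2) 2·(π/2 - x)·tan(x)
This is a 0·∞ indeterminate form.

Rewrite 0·∞ as a quotient (0/0 or ∞/∞ form), then apply L'Hôpital's rule:
  lim(x→π/2) 2·(π/2 - x)·tan(x) = 2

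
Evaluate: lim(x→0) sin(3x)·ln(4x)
This is a 0·∞ indeterminate form.

Rewrite 0·∞ as a quotient (0/0 or ∞/∞ form), then apply L'Hôpital's rule:
  lim(x→0) sin(3x)·ln(4x) = 0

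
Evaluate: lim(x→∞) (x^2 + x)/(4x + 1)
This is an ∞/∞ indeterminate form.

Apply L'Hôpital's rule: differentiate numerator and denominator separately.
  f(x) = x^2 + x   ⇒   f'(x) = 2·x + 1
  g(x) = 4·x + 1   ⇒   g'(x) = 4
  lim(x→∞) f'(x)/g'(x) = lim(x→∞) (2·x + 1)/(4)
  = ∞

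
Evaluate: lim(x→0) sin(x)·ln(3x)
This is a 0·∞ indeterminate form.

Rewrite 0·∞ as a quotient (0/0 or ∞/∞ form), then apply L'Hôpital's rule:
  lim(x→0) sin(x)·ln(3x) = 0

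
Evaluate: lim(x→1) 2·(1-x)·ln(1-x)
This is a 0·∞ indeterminate form.

Rewrite 0·∞ as a quotient (0/0 or ∞/∞ form), then apply L'Hôpital's rule:
  lim(x→1) 2·(1-x)·ln(1-x) = 0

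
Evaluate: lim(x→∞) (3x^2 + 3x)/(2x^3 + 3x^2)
This is an ∞/∞ indeterminate form.

Apply L'Hôpital's rule: differentiate numerator and denominator separately.
  f(x) = 3·x^2 + 3·x   ⇒   f'(x) = 6·x + 3
  g(x) = 2·x^3 + 3·x^2   ⇒   g'(x) = 6·x^2 + 6·x
  lim(x→∞) f'(x)/g'(x) = lim(x→∞) (6·x + 3)/(6·x^2 + 6·x)
  = 0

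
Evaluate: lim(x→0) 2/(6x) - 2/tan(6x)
This is an ∞-∞ indeterminate form.

Combine fractions or rationalize to convert ∞-∞ to 0/0 form:
  lim(x→0) 2/(6x) - 2/tan(6x) = 0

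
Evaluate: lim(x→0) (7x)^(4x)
This is an exponential indeterminate form.

For exponential indeterminate forms, take the natural log:
  Let L = lim(x→0) (7x)^(4x)
  Then ln(L) = lim(x→0) [exponent × ln(base)]
  Evaluate using L'Hôpital or standard limits, then exponentiate.
  L = 1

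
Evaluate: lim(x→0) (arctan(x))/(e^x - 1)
This is a 0/0 indeterminate form.

Apply L'Hôpital's rule: differentiate numerator and denominator separately.
  f(x) = atan(x)   ⇒   f'(x) = 1/(x^2 + 1)
  g(x) = e^(x) - 1   ⇒   g'(x) = e^(x)
  lim(x→0) f'(x)/g'(x) = lim(x→0) (1/(x^2 + 1))/(e^(x))
  = 1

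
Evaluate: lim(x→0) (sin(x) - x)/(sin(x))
This is a 0/0 indeterminate form.

Apply L'Hôpital's rule: differentiate numerator and denominator separately.
  f(x) = -x + sin(x)   ⇒   f'(x) = cos(x) - 1
  g(x) = sin(x)   ⇒   g'(x) = cos(x)
  lim(x→0) f'(x)/g'(x) = lim(x→0) (cos(x) - 1)/(cos(x))
  = 0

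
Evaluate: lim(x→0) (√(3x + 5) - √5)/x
This is a standard limit.

Factor or rationalize the expression:
  lim(x→0) (√(3x + 5) - √5)/x = 3·sqrt(5)/10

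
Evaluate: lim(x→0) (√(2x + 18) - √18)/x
This is a standard limit.

Factor or rationalize the expression:
  lim(x→0) (√(2x + 18) - √18)/x = sqrt(2)/6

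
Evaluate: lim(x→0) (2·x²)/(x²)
This is a 0/0 indeterminate form.

Apply L'Hôpital's rule: differentiate numerator and denominator separately.
  f(x) = 2·x^2   ⇒   f'(x) = 4·x
  g(x) = x^2   ⇒   g'(x) = 2·x
  lim(x→0) f'(x)/g'(x) = lim(x→0) (4·x)/(2·x)
  = 2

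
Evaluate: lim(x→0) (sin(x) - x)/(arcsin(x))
This is a 0/0 indeterminate form.

Apply L'Hôpital's rule: differentiate numerator and denominator separately.
  f(x) = -x + sin(x)   ⇒   f'(x) = cos(x) - 1
  g(x) = asin(x)   ⇒   g'(x) = 1/sqrt(1 - x^2)
  lim(x→0) f'(x)/g'(x) = lim(x→0) (cos(x) - 1)/(1/sqrt(1 - x^2))
  = 0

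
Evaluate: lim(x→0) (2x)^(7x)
This is an exponential indeterminate form.

For exponential indeterminate forms, take the natural log:
  Let L = lim(x→0) (2x)^(7x)
  Then ln(L) = lim(x→0) [exponent × ln(base)]
  Evaluate using L'Hôpital or standard limits, then exponentiate.
  L = 1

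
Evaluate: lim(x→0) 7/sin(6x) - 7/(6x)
This is an ∞-∞ indeterminate form.

Combine fractions or rationalize to convert ∞-∞ to 0/0 form:
  lim(x→0) 7/sin(6x) - 7/(6x) = 0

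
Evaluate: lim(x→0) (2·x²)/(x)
This is a 0/0 indeterminate form.

Apply L'Hôpital's rule: differentiate numerator and denominator separately.
  f(x) = 2·x^2   ⇒   f'(x) = 4·x
  g(x) = x   ⇒   g'(x) = 1
  lim(x→0) f'(x)/g'(x) = lim(x→0) (4·x)/(1)
  = 0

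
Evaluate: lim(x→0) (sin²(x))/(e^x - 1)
This is a 0/0 indeterminate form.

Apply L'Hôpital's rule: differentiate numerator and denominator separately.
  f(x) = sin(x)^2   ⇒   f'(x) = 2·sin(x)·cos(x)
  g(x) = e^(x) - 1   ⇒   g'(x) = e^(x)
  lim(x→0) f'(x)/g'(x) = lim(x→0) (2·sin(x)·cos(x))/(e^(x))
  = 0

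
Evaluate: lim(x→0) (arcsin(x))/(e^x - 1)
This is a 0/0 indeterminate form.

Apply L'Hôpital's rule: differentiate numerator and denominator separately.
  f(x) = asin(x)   ⇒   f'(x) = 1/sqrt(1 - x^2)
  g(x) = e^(x) - 1   ⇒   g'(x) = e^(x)
  lim(x→0) f'(x)/g'(x) = lim(x→0) (1/sqrt(1 - x^2))/(e^(x))
  = 1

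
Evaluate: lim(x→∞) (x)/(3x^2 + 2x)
This is an ∞/∞ indeterminate form.

Apply L'Hôpital's rule: differentiate numerator and denominator separately.
  f(x) = x   ⇒   f'(x) = 1
  g(x) = 3·x^2 + 2·x   ⇒   g'(x) = 6·x + 2
  lim(x→∞) f'(x)/g'(x) = lim(x→∞) (1)/(6·x + 2)
  = 0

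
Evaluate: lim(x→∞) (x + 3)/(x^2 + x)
This is an ∞/∞ indeterminate form.

Apply L'Hôpital's rule: differentiate numerator and denominator separately.
  f(x) = x + 3   ⇒   f'(x) = 1
  g(x) = x^2 + x   ⇒   g'(x) = 2·x + 1
  lim(x→∞) f'(x)/g'(x) = lim(x→∞) (1)/(2·x + 1)
  = 0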